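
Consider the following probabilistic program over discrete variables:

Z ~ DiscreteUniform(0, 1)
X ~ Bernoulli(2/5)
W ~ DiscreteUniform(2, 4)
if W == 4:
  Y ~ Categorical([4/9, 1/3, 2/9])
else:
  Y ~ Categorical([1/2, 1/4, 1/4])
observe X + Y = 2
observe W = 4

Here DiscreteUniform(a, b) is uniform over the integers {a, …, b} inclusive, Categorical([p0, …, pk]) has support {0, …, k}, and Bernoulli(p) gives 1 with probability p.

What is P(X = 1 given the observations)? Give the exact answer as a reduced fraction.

Enumerate traces; 4 have nonzero weight after conditioning:
  (Z=0, X=0, W=4, Y=2) weight 1/45
  (Z=0, X=1, W=4, Y=1) weight 1/45
  (Z=1, X=0, W=4, Y=2) weight 1/45
  (Z=1, X=1, W=4, Y=1) weight 1/45
Group by X:
  weight(X=0) = 2/45
  weight(X=1) = 2/45
Total weight = 2/45 + 2/45 = 4/45
P(X=0 | obs) = 2/45 / 4/45 = 1/2
P(X=1 | obs) = 2/45 / 4/45 = 1/2

P(X = 1 | obs) = 1/2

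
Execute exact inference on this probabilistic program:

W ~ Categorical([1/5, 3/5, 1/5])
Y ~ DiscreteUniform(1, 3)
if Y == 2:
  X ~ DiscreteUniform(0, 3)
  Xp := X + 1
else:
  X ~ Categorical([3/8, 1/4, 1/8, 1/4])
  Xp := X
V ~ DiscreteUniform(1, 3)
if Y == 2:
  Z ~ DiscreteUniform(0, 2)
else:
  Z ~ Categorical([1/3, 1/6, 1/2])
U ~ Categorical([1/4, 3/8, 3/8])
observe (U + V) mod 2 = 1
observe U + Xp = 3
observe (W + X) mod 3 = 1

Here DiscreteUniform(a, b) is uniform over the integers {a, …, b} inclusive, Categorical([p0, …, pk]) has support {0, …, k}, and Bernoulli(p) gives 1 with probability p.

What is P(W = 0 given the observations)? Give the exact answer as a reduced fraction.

Enumerate traces; 45 have nonzero weight after conditioning:
  (W=0, Y=1, X=1, V=1, Z=0, U=2) weight 1/1440
  (W=0, Y=1, X=1, V=1, Z=1, U=2) weight 1/2880
  (W=0, Y=1, X=1, V=1, Z=2, U=2) weight 1/960
  (W=0, Y=1, X=1, V=3, Z=0, U=2) weight 1/1440
  (W=0, Y=1, X=1, V=3, Z=1, U=2) weight 1/2880
  (W=0, Y=1, X=1, V=3, Z=2, U=2) weight 1/960
  (W=0, Y=2, X=1, V=2, Z=0, U=1) weight 1/1440
  (W=0, Y=2, X=1, V=2, Z=1, U=1) weight 1/1440
  (W=1, Y=1, X=3, V=1, Z=0, U=0) weight 1/720
  (W=2, Y=1, X=2, V=2, Z=0, U=1) weight 1/2880
  … 35 more
Group by W:
  weight(W=0) = 1/96
  weight(W=1) = 7/240
  weight(W=2) = 7/1440
Total weight = 1/96 + 7/240 + 7/1440 = 2/45
P(W=0 | obs) = 1/96 / 2/45 = 15/64
P(W=1 | obs) = 7/240 / 2/45 = 21/32
P(W=2 | obs) = 7/1440 / 2/45 = 7/64

P(W = 0 | obs) = 15/64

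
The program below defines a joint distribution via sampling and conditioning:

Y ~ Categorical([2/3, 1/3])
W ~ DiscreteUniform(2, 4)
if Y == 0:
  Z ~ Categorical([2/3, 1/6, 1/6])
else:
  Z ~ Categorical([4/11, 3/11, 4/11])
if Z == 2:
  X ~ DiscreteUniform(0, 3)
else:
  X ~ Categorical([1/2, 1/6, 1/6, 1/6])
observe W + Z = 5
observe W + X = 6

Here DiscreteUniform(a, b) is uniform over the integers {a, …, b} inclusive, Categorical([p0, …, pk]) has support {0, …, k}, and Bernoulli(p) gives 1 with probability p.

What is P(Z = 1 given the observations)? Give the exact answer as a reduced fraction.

Enumerate traces; 4 have nonzero weight after conditioning:
  (Y=0, W=3, Z=2, X=3) weight 1/108
  (Y=0, W=4, Z=1, X=2) weight 1/162
  (Y=1, W=3, Z=2, X=3) weight 1/99
  (Y=1, W=4, Z=1, X=2) weight 1/198
Group by Z:
  weight(Z=1) = 10/891
  weight(Z=2) = 23/1188
Total weight = 10/891 + 23/1188 = 109/3564
P(Z=1 | obs) = 10/891 / 109/3564 = 40/109
P(Z=2 | obs) = 23/1188 / 109/3564 = 69/109

P(Z = 1 | obs) = 40/109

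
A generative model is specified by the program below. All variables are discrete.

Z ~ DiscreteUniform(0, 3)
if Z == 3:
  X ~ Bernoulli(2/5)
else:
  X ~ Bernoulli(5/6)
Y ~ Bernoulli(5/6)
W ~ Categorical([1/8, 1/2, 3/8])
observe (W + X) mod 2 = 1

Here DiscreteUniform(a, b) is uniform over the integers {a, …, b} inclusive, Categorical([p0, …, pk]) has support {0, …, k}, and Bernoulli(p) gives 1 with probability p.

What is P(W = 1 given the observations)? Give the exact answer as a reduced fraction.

Enumerate traces; 24 have nonzero weight after conditioning:
  (Z=0, X=0, Y=0, W=1) weight 1/288
  (Z=0, X=0, Y=1, W=1) weight 5/288
  (Z=0, X=1, Y=0, W=0) weight 5/1152
  (Z=0, X=1, Y=0, W=2) weight 5/384
  (Z=0, X=1, Y=1, W=0) weight 25/1152
  (Z=0, X=1, Y=1, W=2) weight 25/384
  (Z=1, X=0, Y=0, W=1) weight 1/288
  (Z=1, X=0, Y=1, W=1) weight 5/288
  … 16 more
Group by W:
  weight(W=0) = 29/320
  weight(W=1) = 11/80
  weight(W=2) = 87/320
Total weight = 29/320 + 11/80 + 87/320 = 1/2
P(W=0 | obs) = 29/320 / 1/2 = 29/160
P(W=1 | obs) = 11/80 / 1/2 = 11/40
P(W=2 | obs) = 87/320 / 1/2 = 87/160

P(W = 1 | obs) = 11/40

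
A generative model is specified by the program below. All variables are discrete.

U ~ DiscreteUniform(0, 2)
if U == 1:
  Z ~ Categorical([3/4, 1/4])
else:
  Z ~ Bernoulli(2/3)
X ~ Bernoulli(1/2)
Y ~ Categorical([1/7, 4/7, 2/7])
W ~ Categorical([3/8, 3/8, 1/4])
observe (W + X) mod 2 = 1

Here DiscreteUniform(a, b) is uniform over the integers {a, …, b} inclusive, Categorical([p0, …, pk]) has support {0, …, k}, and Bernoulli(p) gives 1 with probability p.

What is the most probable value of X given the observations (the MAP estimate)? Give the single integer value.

argmax_v P(X = v | obs) = 1

Enumerate traces; 54 have nonzero weight after conditioning:
  (U=0, Z=0, X=0, Y=0, W=1) weight 1/336
  (U=0, Z=0, X=0, Y=1, W=1) weight 1/84
  (U=0, Z=0, X=0, Y=2, W=1) weight 1/168
  (U=0, Z=0, X=1, Y=0, W=0) weight 1/336
  (U=0, Z=0, X=1, Y=0, W=2) weight 1/504
  (U=0, Z=0, X=1, Y=1, W=0) weight 1/84
  (U=0, Z=0, X=1, Y=1, W=2) weight 1/126
  (U=0, Z=0, X=1, Y=2, W=0) weight 1/168
  … 46 more
Group by X:
  weight(X=0) = 3/16
  weight(X=1) = 5/16
Total weight = 3/16 + 5/16 = 1/2
P(X=0 | obs) = 3/16 / 1/2 = 3/8
P(X=1 | obs) = 5/16 / 1/2 = 5/8
argmax = 1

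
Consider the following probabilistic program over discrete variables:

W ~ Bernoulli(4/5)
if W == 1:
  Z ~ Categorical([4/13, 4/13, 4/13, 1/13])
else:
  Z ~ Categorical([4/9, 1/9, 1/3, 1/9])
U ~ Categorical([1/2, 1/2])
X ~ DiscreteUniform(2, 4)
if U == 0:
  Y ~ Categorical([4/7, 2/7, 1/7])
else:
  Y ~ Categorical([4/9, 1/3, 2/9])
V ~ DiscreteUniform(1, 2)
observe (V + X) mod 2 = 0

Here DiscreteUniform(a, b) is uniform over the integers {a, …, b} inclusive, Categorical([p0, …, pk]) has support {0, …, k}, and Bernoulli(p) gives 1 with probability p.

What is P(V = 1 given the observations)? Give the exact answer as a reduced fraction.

P(V = 1 | obs) = 1/3

Enumerate traces; 144 have nonzero weight after conditioning:
  (W=0, Z=0, U=0, X=2, Y=0, V=2) weight 4/945
  (W=0, Z=0, U=0, X=2, Y=1, V=2) weight 2/945
  (W=0, Z=0, U=0, X=2, Y=2, V=2) weight 1/945
  (W=0, Z=0, U=0, X=3, Y=0, V=1) weight 4/945
  (W=0, Z=0, U=0, X=3, Y=1, V=1) weight 2/945
  (W=0, Z=0, U=0, X=3, Y=2, V=1) weight 1/945
  (W=0, Z=0, U=0, X=4, Y=0, V=2) weight 4/945
  (W=0, Z=0, U=0, X=4, Y=1, V=2) weight 2/945
  … 136 more
Group by V:
  weight(V=1) = 1/6
  weight(V=2) = 1/3
Total weight = 1/6 + 1/3 = 1/2
P(V=1 | obs) = 1/6 / 1/2 = 1/3
P(V=2 | obs) = 1/3 / 1/2 = 2/3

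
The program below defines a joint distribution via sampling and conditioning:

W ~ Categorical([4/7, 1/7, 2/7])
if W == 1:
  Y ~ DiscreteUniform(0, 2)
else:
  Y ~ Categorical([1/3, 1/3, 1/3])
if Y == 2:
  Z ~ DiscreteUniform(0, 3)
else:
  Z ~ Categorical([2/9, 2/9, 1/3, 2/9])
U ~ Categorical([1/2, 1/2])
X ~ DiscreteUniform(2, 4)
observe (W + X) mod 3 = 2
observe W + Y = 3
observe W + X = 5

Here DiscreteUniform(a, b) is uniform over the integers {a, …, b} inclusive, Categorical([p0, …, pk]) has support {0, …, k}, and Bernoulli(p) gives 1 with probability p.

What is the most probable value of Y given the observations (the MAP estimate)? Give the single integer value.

argmax_v P(Y = v | obs) = 1

Enumerate traces; 16 have nonzero weight after conditioning:
  (W=1, Y=2, Z=0, U=0, X=4) weight 1/504
  (W=1, Y=2, Z=0, U=1, X=4) weight 1/504
  (W=1, Y=2, Z=1, U=0, X=4) weight 1/504
  (W=1, Y=2, Z=1, U=1, X=4) weight 1/504
  (W=1, Y=2, Z=2, U=0, X=4) weight 1/504
  (W=1, Y=2, Z=2, U=1, X=4) weight 1/504
  (W=1, Y=2, Z=3, U=0, X=4) weight 1/504
  (W=1, Y=2, Z=3, U=1, X=4) weight 1/504
  (W=2, Y=1, Z=0, U=0, X=3) weight 2/567
  … 7 more
Group by Y:
  weight(Y=1) = 2/63
  weight(Y=2) = 1/63
Total weight = 2/63 + 1/63 = 1/21
P(Y=1 | obs) = 2/63 / 1/21 = 2/3
P(Y=2 | obs) = 1/63 / 1/21 = 1/3
argmax = 1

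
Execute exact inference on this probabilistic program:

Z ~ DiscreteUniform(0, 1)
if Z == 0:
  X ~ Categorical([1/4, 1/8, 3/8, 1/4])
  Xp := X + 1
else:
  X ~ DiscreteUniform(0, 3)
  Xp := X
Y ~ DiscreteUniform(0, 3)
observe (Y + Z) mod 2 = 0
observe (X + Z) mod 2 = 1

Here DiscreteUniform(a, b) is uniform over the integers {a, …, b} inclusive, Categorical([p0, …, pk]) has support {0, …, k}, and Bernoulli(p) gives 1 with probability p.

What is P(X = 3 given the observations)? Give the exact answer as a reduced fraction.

Enumerate traces; 8 have nonzero weight after conditioning:
  (Z=0, X=1, Y=0) weight 1/64
  (Z=0, X=1, Y=2) weight 1/64
  (Z=0, X=3, Y=0) weight 1/32
  (Z=0, X=3, Y=2) weight 1/32
  (Z=1, X=0, Y=1) weight 1/32
  (Z=1, X=0, Y=3) weight 1/32
  (Z=1, X=2, Y=1) weight 1/32
  (Z=1, X=2, Y=3) weight 1/32
Group by X:
  weight(X=0) = 1/16
  weight(X=1) = 1/32
  weight(X=2) = 1/16
  weight(X=3) = 1/16
Total weight = 1/16 + 1/32 + 1/16 + 1/16 = 7/32
P(X=0 | obs) = 1/16 / 7/32 = 2/7
P(X=1 | obs) = 1/32 / 7/32 = 1/7
P(X=2 | obs) = 1/16 / 7/32 = 2/7
P(X=3 | obs) = 1/16 / 7/32 = 2/7

P(X = 3 | obs) = 2/7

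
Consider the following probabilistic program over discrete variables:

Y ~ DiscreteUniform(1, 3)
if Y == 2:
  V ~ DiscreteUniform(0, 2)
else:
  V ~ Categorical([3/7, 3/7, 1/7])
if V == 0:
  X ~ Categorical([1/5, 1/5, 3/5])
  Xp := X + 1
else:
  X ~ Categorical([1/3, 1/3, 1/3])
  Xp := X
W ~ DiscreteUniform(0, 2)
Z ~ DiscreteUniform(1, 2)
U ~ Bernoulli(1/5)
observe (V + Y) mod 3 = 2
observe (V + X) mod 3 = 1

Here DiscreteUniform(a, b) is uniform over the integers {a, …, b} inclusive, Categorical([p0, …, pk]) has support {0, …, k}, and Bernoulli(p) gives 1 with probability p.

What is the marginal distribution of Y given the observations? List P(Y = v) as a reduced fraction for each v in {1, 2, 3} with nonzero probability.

Enumerate traces; 36 have nonzero weight after conditioning:
  (Y=1, V=1, X=0, W=0, Z=1, U=0) weight 2/315
  (Y=1, V=1, X=0, W=0, Z=1, U=1) weight 1/630
  (Y=1, V=1, X=0, W=0, Z=2, U=0) weight 2/315
  (Y=1, V=1, X=0, W=0, Z=2, U=1) weight 1/630
  (Y=1, V=1, X=0, W=1, Z=1, U=0) weight 2/315
  (Y=1, V=1, X=0, W=1, Z=1, U=1) weight 1/630
  (Y=1, V=1, X=0, W=1, Z=2, U=0) weight 2/315
  (Y=1, V=1, X=0, W=1, Z=2, U=1) weight 1/630
  (Y=2, V=0, X=1, W=0, Z=1, U=0) weight 2/675
  (Y=3, V=2, X=2, W=0, Z=1, U=0) weight 2/945
  … 26 more
Group by Y:
  weight(Y=1) = 1/21
  weight(Y=2) = 1/45
  weight(Y=3) = 1/63
Total weight = 1/21 + 1/45 + 1/63 = 3/35
P(Y=1 | obs) = 1/21 / 3/35 = 5/9
P(Y=2 | obs) = 1/45 / 3/35 = 7/27
P(Y=3 | obs) = 1/63 / 3/35 = 5/27

P(Y=1) = 5/9, P(Y=2) = 7/27, P(Y=3) = 5/27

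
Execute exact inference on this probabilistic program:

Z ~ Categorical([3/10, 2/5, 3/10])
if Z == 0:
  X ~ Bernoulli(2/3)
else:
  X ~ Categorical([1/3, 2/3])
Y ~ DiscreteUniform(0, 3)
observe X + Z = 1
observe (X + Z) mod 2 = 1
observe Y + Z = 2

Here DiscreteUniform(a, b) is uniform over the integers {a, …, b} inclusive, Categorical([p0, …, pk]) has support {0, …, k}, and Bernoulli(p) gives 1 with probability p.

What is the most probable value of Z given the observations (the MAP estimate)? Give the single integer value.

argmax_v P(Z = v | obs) = 0

Enumerate traces; 2 have nonzero weight after conditioning:
  (Z=0, X=1, Y=2) weight 1/20
  (Z=1, X=0, Y=1) weight 1/30
Group by Z:
  weight(Z=0) = 1/20
  weight(Z=1) = 1/30
Total weight = 1/20 + 1/30 = 1/12
P(Z=0 | obs) = 1/20 / 1/12 = 3/5
P(Z=1 | obs) = 1/30 / 1/12 = 2/5
argmax = 0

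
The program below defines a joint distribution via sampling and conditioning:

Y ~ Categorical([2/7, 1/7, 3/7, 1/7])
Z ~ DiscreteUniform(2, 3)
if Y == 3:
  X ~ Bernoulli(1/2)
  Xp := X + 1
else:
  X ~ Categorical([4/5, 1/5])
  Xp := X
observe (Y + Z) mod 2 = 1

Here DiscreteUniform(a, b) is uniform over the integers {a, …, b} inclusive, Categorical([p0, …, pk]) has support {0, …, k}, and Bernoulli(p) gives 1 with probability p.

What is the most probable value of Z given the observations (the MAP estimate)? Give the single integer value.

Enumerate traces; 8 have nonzero weight after conditioning:
  (Y=0, Z=3, X=0) weight 4/35
  (Y=0, Z=3, X=1) weight 1/35
  (Y=1, Z=2, X=0) weight 2/35
  (Y=1, Z=2, X=1) weight 1/70
  (Y=2, Z=3, X=0) weight 6/35
  (Y=2, Z=3, X=1) weight 3/70
  (Y=3, Z=2, X=0) weight 1/28
  (Y=3, Z=2, X=1) weight 1/28
Group by Z:
  weight(Z=2) = 1/7
  weight(Z=3) = 5/14
Total weight = 1/7 + 5/14 = 1/2
P(Z=2 | obs) = 1/7 / 1/2 = 2/7
P(Z=3 | obs) = 5/14 / 1/2 = 5/7
argmax = 3

argmax_v P(Z = v | obs) = 3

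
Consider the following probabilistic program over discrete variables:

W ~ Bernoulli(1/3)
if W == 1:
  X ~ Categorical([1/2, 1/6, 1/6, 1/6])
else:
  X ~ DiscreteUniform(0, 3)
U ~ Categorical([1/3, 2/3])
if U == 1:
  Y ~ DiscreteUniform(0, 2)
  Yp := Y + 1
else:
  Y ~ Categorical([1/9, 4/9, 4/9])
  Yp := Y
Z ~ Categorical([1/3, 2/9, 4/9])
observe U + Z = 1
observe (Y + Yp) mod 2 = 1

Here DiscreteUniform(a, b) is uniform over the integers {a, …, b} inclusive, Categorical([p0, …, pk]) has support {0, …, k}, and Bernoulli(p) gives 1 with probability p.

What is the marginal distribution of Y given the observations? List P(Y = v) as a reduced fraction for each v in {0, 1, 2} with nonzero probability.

P(Y=0) = 1/3, P(Y=1) = 1/3, P(Y=2) = 1/3

Enumerate traces; 24 have nonzero weight after conditioning:
  (W=0, X=0, U=1, Y=0, Z=0) weight 1/81
  (W=0, X=0, U=1, Y=1, Z=0) weight 1/81
  (W=0, X=0, U=1, Y=2, Z=0) weight 1/81
  (W=0, X=1, U=1, Y=0, Z=0) weight 1/81
  (W=0, X=1, U=1, Y=1, Z=0) weight 1/81
  (W=0, X=1, U=1, Y=2, Z=0) weight 1/81
  (W=0, X=2, U=1, Y=0, Z=0) weight 1/81
  (W=0, X=2, U=1, Y=1, Z=0) weight 1/81
  … 16 more
Group by Y:
  weight(Y=0) = 2/27
  weight(Y=1) = 2/27
  weight(Y=2) = 2/27
Total weight = 2/27 + 2/27 + 2/27 = 2/9
P(Y=0 | obs) = 2/27 / 2/9 = 1/3
P(Y=1 | obs) = 2/27 / 2/9 = 1/3
P(Y=2 | obs) = 2/27 / 2/9 = 1/3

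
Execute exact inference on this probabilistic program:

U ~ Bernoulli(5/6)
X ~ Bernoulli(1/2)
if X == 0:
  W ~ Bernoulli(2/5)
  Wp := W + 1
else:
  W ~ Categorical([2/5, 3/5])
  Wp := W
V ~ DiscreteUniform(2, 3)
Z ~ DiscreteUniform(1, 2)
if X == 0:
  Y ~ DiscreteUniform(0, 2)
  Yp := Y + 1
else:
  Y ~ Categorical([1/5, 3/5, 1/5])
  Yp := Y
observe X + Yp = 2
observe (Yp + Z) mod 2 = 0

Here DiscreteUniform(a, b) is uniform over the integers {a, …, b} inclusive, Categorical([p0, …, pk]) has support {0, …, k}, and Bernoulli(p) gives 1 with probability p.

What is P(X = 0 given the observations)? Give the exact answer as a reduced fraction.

P(X = 0 | obs) = 5/14

Enumerate traces; 16 have nonzero weight after conditioning:
  (U=0, X=0, W=0, V=2, Z=2, Y=1) weight 1/240
  (U=0, X=0, W=0, V=3, Z=2, Y=1) weight 1/240
  (U=0, X=0, W=1, V=2, Z=2, Y=1) weight 1/360
  (U=0, X=0, W=1, V=3, Z=2, Y=1) weight 1/360
  (U=0, X=1, W=0, V=2, Z=1, Y=1) weight 1/200
  (U=0, X=1, W=0, V=3, Z=1, Y=1) weight 1/200
  (U=0, X=1, W=1, V=2, Z=1, Y=1) weight 3/400
  (U=0, X=1, W=1, V=3, Z=1, Y=1) weight 3/400
  … 8 more
Group by X:
  weight(X=0) = 1/12
  weight(X=1) = 3/20
Total weight = 1/12 + 3/20 = 7/30
P(X=0 | obs) = 1/12 / 7/30 = 5/14
P(X=1 | obs) = 3/20 / 7/30 = 9/14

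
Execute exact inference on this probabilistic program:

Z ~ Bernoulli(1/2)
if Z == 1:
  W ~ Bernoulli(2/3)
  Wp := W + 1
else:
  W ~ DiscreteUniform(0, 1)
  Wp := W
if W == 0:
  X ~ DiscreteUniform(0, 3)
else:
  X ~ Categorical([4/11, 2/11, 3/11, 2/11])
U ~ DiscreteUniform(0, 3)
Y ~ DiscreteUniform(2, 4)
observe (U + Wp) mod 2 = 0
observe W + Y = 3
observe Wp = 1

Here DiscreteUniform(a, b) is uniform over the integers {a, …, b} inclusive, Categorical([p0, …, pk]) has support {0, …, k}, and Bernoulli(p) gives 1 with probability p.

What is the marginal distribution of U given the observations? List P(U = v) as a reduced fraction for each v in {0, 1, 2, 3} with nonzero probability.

P(U=1) = 1/2, P(U=3) = 1/2

Enumerate traces; 16 have nonzero weight after conditioning:
  (Z=0, W=1, X=0, U=1, Y=2) weight 1/132
  (Z=0, W=1, X=0, U=3, Y=2) weight 1/132
  (Z=0, W=1, X=1, U=1, Y=2) weight 1/264
  (Z=0, W=1, X=1, U=3, Y=2) weight 1/264
  (Z=0, W=1, X=2, U=1, Y=2) weight 1/176
  (Z=0, W=1, X=2, U=3, Y=2) weight 1/176
  (Z=0, W=1, X=3, U=1, Y=2) weight 1/264
  (Z=0, W=1, X=3, U=3, Y=2) weight 1/264
  … 8 more
Group by U:
  weight(U=1) = 5/144
  weight(U=3) = 5/144
Total weight = 5/144 + 5/144 = 5/72
P(U=1 | obs) = 5/144 / 5/72 = 1/2
P(U=3 | obs) = 5/144 / 5/72 = 1/2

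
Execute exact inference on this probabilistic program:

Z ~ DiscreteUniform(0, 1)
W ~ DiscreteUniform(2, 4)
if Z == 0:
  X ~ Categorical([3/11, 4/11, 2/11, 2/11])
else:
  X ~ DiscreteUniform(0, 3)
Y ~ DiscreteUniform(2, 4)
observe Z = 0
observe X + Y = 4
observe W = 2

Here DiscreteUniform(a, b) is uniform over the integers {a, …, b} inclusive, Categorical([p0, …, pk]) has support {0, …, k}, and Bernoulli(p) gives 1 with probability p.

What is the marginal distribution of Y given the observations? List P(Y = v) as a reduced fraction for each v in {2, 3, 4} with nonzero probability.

P(Y=2) = 2/9, P(Y=3) = 4/9, P(Y=4) = 1/3

Enumerate traces; 3 have nonzero weight after conditioning:
  (Z=0, W=2, X=0, Y=4) weight 1/66
  (Z=0, W=2, X=1, Y=3) weight 2/99
  (Z=0, W=2, X=2, Y=2) weight 1/99
Group by Y:
  weight(Y=2) = 1/99
  weight(Y=3) = 2/99
  weight(Y=4) = 1/66
Total weight = 1/99 + 2/99 + 1/66 = 1/22
P(Y=2 | obs) = 1/99 / 1/22 = 2/9
P(Y=3 | obs) = 2/99 / 1/22 = 4/9
P(Y=4 | obs) = 1/66 / 1/22 = 1/3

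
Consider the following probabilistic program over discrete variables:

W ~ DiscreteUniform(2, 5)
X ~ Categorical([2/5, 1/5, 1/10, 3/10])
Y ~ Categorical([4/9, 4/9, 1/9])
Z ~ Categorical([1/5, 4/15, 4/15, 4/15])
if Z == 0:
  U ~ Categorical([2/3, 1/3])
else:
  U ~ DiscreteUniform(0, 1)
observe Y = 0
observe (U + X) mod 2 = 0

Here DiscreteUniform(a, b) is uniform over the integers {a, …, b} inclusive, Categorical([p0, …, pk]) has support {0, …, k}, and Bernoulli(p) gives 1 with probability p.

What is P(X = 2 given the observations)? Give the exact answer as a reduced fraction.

P(X = 2 | obs) = 8/75

Enumerate traces; 64 have nonzero weight after conditioning:
  (W=2, X=0, Y=0, Z=0, U=0) weight 4/675
  (W=2, X=0, Y=0, Z=1, U=0) weight 4/675
  (W=2, X=0, Y=0, Z=2, U=0) weight 4/675
  (W=2, X=0, Y=0, Z=3, U=0) weight 4/675
  (W=2, X=1, Y=0, Z=0, U=1) weight 1/675
  (W=2, X=1, Y=0, Z=1, U=1) weight 2/675
  (W=2, X=1, Y=0, Z=2, U=1) weight 2/675
  (W=2, X=1, Y=0, Z=3, U=1) weight 2/675
  (W=2, X=2, Y=0, Z=0, U=0) weight 1/675
  (W=2, X=3, Y=0, Z=0, U=1) weight 1/450
  … 54 more
Group by X:
  weight(X=0) = 64/675
  weight(X=1) = 28/675
  weight(X=2) = 16/675
  weight(X=3) = 14/225
Total weight = 64/675 + 28/675 + 16/675 + 14/225 = 2/9
P(X=0 | obs) = 64/675 / 2/9 = 32/75
P(X=1 | obs) = 28/675 / 2/9 = 14/75
P(X=2 | obs) = 16/675 / 2/9 = 8/75
P(X=3 | obs) = 14/225 / 2/9 = 7/25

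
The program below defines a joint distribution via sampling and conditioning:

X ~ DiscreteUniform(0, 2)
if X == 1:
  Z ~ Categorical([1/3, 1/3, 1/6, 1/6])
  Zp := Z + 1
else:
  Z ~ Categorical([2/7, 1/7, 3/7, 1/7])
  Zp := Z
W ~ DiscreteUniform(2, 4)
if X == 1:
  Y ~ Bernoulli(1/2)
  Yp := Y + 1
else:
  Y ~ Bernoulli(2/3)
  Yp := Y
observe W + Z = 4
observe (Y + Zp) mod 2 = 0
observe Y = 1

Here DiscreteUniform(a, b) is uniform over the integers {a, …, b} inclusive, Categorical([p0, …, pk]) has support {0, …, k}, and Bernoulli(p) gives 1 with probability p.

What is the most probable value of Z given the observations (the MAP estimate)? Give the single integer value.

Enumerate traces; 4 have nonzero weight after conditioning:
  (X=0, Z=1, W=3, Y=1) weight 2/189
  (X=1, Z=0, W=4, Y=1) weight 1/54
  (X=1, Z=2, W=2, Y=1) weight 1/108
  (X=2, Z=1, W=3, Y=1) weight 2/189
Group by Z:
  weight(Z=0) = 1/54
  weight(Z=1) = 4/189
  weight(Z=2) = 1/108
Total weight = 1/54 + 4/189 + 1/108 = 37/756
P(Z=0 | obs) = 1/54 / 37/756 = 14/37
P(Z=1 | obs) = 4/189 / 37/756 = 16/37
P(Z=2 | obs) = 1/108 / 37/756 = 7/37
argmax = 1

argmax_v P(Z = v | obs) = 1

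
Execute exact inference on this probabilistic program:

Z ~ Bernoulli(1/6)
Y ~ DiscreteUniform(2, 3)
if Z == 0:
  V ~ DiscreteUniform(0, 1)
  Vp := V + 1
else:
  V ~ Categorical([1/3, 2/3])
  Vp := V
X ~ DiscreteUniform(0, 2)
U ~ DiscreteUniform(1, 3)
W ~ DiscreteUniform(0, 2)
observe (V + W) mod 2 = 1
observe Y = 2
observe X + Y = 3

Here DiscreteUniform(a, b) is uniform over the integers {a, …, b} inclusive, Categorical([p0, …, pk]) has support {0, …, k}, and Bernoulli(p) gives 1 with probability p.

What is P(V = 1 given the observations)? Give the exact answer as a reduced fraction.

Enumerate traces; 18 have nonzero weight after conditioning:
  (Z=0, Y=2, V=0, X=1, U=1, W=1) weight 5/648
  (Z=0, Y=2, V=0, X=1, U=2, W=1) weight 5/648
  (Z=0, Y=2, V=0, X=1, U=3, W=1) weight 5/648
  (Z=0, Y=2, V=1, X=1, U=1, W=0) weight 5/648
  (Z=0, Y=2, V=1, X=1, U=1, W=2) weight 5/648
  (Z=0, Y=2, V=1, X=1, U=2, W=0) weight 5/648
  (Z=0, Y=2, V=1, X=1, U=2, W=2) weight 5/648
  (Z=0, Y=2, V=1, X=1, U=3, W=0) weight 5/648
  … 10 more
Group by V:
  weight(V=0) = 17/648
  weight(V=1) = 19/324
Total weight = 17/648 + 19/324 = 55/648
P(V=0 | obs) = 17/648 / 55/648 = 17/55
P(V=1 | obs) = 19/324 / 55/648 = 38/55

P(V = 1 | obs) = 38/55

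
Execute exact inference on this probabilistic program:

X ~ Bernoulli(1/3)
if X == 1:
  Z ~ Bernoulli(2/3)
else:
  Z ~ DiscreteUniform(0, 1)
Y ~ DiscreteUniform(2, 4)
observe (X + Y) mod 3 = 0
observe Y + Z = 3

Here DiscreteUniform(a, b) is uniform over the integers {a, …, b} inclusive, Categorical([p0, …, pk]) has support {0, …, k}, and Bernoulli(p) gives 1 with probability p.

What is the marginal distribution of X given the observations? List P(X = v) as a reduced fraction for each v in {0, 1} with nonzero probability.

Enumerate traces; 2 have nonzero weight after conditioning:
  (X=0, Z=0, Y=3) weight 1/9
  (X=1, Z=1, Y=2) weight 2/27
Group by X:
  weight(X=0) = 1/9
  weight(X=1) = 2/27
Total weight = 1/9 + 2/27 = 5/27
P(X=0 | obs) = 1/9 / 5/27 = 3/5
P(X=1 | obs) = 2/27 / 5/27 = 2/5

P(X=0) = 3/5, P(X=1) = 2/5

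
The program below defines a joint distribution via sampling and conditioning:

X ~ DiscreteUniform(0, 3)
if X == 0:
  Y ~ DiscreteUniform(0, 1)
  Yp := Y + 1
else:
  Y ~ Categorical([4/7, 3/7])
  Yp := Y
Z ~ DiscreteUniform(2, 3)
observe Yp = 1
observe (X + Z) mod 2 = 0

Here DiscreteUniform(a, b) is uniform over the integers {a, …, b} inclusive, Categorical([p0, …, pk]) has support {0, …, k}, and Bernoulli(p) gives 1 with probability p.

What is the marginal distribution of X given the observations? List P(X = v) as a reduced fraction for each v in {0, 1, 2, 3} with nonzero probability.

P(X=0) = 7/25, P(X=1) = 6/25, P(X=2) = 6/25, P(X=3) = 6/25

Enumerate traces; 4 have nonzero weight after conditioning:
  (X=0, Y=0, Z=2) weight 1/16
  (X=1, Y=1, Z=3) weight 3/56
  (X=2, Y=1, Z=2) weight 3/56
  (X=3, Y=1, Z=3) weight 3/56
Group by X:
  weight(X=0) = 1/16
  weight(X=1) = 3/56
  weight(X=2) = 3/56
  weight(X=3) = 3/56
Total weight = 1/16 + 3/56 + 3/56 + 3/56 = 25/112
P(X=0 | obs) = 1/16 / 25/112 = 7/25
P(X=1 | obs) = 3/56 / 25/112 = 6/25
P(X=2 | obs) = 3/56 / 25/112 = 6/25
P(X=3 | obs) = 3/56 / 25/112 = 6/25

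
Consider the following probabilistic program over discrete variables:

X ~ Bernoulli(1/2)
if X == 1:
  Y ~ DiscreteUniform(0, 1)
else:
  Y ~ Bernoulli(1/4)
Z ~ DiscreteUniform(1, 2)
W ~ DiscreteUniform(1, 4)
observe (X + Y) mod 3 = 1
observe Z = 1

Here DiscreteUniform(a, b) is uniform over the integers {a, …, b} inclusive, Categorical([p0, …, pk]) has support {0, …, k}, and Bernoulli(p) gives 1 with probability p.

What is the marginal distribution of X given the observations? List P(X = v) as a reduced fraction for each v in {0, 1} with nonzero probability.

P(X=0) = 1/3, P(X=1) = 2/3

Enumerate traces; 8 have nonzero weight after conditioning:
  (X=0, Y=1, Z=1, W=1) weight 1/64
  (X=0, Y=1, Z=1, W=2) weight 1/64
  (X=0, Y=1, Z=1, W=3) weight 1/64
  (X=0, Y=1, Z=1, W=4) weight 1/64
  (X=1, Y=0, Z=1, W=1) weight 1/32
  (X=1, Y=0, Z=1, W=2) weight 1/32
  (X=1, Y=0, Z=1, W=3) weight 1/32
  (X=1, Y=0, Z=1, W=4) weight 1/32
Group by X:
  weight(X=0) = 1/16
  weight(X=1) = 1/8
Total weight = 1/16 + 1/8 = 3/16
P(X=0 | obs) = 1/16 / 3/16 = 1/3
P(X=1 | obs) = 1/8 / 3/16 = 2/3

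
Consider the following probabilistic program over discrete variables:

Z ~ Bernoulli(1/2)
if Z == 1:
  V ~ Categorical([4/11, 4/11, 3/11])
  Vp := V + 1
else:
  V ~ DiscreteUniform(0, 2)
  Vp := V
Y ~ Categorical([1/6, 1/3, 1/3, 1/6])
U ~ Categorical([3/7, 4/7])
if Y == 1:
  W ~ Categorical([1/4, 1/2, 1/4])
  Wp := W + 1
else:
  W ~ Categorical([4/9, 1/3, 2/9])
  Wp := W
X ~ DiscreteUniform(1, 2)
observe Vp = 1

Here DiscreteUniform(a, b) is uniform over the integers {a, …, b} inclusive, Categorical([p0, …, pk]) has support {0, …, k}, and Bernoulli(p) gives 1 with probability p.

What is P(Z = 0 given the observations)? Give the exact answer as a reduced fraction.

P(Z = 0 | obs) = 11/23

Enumerate traces; 96 have nonzero weight after conditioning:
  (Z=0, V=1, Y=0, U=0, W=0, X=1) weight 1/378
  (Z=0, V=1, Y=0, U=0, W=0, X=2) weight 1/378
  (Z=0, V=1, Y=0, U=0, W=1, X=1) weight 1/504
  (Z=0, V=1, Y=0, U=0, W=1, X=2) weight 1/504
  (Z=0, V=1, Y=0, U=0, W=2, X=1) weight 1/756
  (Z=0, V=1, Y=0, U=0, W=2, X=2) weight 1/756
  (Z=0, V=1, Y=0, U=1, W=0, X=1) weight 2/567
  (Z=0, V=1, Y=0, U=1, W=0, X=2) weight 2/567
  (Z=1, V=0, Y=0, U=0, W=0, X=1) weight 2/693
  … 87 more
Group by Z:
  weight(Z=0) = 1/6
  weight(Z=1) = 2/11
Total weight = 1/6 + 2/11 = 23/66
P(Z=0 | obs) = 1/6 / 23/66 = 11/23
P(Z=1 | obs) = 2/11 / 23/66 = 12/23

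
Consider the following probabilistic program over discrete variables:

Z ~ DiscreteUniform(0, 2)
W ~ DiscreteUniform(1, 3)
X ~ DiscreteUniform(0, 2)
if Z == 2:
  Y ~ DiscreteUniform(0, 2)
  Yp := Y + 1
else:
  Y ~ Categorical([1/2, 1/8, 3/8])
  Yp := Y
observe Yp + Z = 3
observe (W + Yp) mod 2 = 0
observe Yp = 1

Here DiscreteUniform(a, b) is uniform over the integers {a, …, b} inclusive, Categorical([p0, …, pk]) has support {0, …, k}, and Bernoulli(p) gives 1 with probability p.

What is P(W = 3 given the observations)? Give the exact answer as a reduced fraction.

Enumerate traces; 6 have nonzero weight after conditioning:
  (Z=2, W=1, X=0, Y=0) weight 1/81
  (Z=2, W=1, X=1, Y=0) weight 1/81
  (Z=2, W=1, X=2, Y=0) weight 1/81
  (Z=2, W=3, X=0, Y=0) weight 1/81
  (Z=2, W=3, X=1, Y=0) weight 1/81
  (Z=2, W=3, X=2, Y=0) weight 1/81
Group by W:
  weight(W=1) = 1/27
  weight(W=3) = 1/27
Total weight = 1/27 + 1/27 = 2/27
P(W=1 | obs) = 1/27 / 2/27 = 1/2
P(W=3 | obs) = 1/27 / 2/27 = 1/2

P(W = 3 | obs) = 1/2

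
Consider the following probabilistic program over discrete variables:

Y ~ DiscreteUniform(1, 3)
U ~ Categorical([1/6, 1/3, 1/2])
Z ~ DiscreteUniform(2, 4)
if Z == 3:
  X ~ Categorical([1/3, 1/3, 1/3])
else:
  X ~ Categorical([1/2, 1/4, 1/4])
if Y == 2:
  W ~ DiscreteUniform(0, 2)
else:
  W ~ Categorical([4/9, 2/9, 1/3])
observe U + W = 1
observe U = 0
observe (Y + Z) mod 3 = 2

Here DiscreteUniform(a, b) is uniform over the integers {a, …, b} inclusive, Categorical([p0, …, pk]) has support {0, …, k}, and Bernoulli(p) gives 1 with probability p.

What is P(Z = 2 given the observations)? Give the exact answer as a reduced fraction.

P(Z = 2 | obs) = 2/7

Enumerate traces; 9 have nonzero weight after conditioning:
  (Y=1, U=0, Z=4, X=0, W=1) weight 1/486
  (Y=1, U=0, Z=4, X=1, W=1) weight 1/972
  (Y=1, U=0, Z=4, X=2, W=1) weight 1/972
  (Y=2, U=0, Z=3, X=0, W=1) weight 1/486
  (Y=2, U=0, Z=3, X=1, W=1) weight 1/486
  (Y=2, U=0, Z=3, X=2, W=1) weight 1/486
  (Y=3, U=0, Z=2, X=0, W=1) weight 1/486
  (Y=3, U=0, Z=2, X=1, W=1) weight 1/972
  … 1 more
Group by Z:
  weight(Z=2) = 1/243
  weight(Z=3) = 1/162
  weight(Z=4) = 1/243
Total weight = 1/243 + 1/162 + 1/243 = 7/486
P(Z=2 | obs) = 1/243 / 7/486 = 2/7
P(Z=3 | obs) = 1/162 / 7/486 = 3/7
P(Z=4 | obs) = 1/243 / 7/486 = 2/7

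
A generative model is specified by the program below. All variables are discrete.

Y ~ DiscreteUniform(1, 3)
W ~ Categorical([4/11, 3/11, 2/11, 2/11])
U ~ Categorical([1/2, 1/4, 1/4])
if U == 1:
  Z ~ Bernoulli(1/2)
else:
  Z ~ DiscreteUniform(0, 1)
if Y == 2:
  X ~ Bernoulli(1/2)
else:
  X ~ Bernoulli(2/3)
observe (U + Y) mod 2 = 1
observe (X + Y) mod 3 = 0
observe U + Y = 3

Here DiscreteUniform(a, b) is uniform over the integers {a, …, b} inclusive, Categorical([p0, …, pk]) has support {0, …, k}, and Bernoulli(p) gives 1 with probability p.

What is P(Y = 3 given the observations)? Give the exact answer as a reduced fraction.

Enumerate traces; 16 have nonzero weight after conditioning:
  (Y=2, W=0, U=1, Z=0, X=1) weight 1/132
  (Y=2, W=0, U=1, Z=1, X=1) weight 1/132
  (Y=2, W=1, U=1, Z=0, X=1) weight 1/176
  (Y=2, W=1, U=1, Z=1, X=1) weight 1/176
  (Y=2, W=2, U=1, Z=0, X=1) weight 1/264
  (Y=2, W=2, U=1, Z=1, X=1) weight 1/264
  (Y=2, W=3, U=1, Z=0, X=1) weight 1/264
  (Y=2, W=3, U=1, Z=1, X=1) weight 1/264
  (Y=3, W=0, U=0, Z=0, X=0) weight 1/99
  … 7 more
Group by Y:
  weight(Y=2) = 1/24
  weight(Y=3) = 1/18
Total weight = 1/24 + 1/18 = 7/72
P(Y=2 | obs) = 1/24 / 7/72 = 3/7
P(Y=3 | obs) = 1/18 / 7/72 = 4/7

P(Y = 3 | obs) = 4/7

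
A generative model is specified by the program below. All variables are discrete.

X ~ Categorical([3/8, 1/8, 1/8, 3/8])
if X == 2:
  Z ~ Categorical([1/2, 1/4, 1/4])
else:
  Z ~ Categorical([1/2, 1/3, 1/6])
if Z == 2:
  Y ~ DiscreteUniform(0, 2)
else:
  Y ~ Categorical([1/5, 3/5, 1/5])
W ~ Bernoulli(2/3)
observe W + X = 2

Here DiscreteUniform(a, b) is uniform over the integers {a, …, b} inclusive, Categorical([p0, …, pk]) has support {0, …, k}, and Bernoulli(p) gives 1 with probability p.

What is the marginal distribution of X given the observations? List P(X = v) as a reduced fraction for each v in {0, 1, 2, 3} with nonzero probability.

Enumerate traces; 18 have nonzero weight after conditioning:
  (X=1, Z=0, Y=0, W=1) weight 1/120
  (X=1, Z=0, Y=1, W=1) weight 1/40
  (X=1, Z=0, Y=2, W=1) weight 1/120
  (X=1, Z=1, Y=0, W=1) weight 1/180
  (X=1, Z=1, Y=1, W=1) weight 1/60
  (X=1, Z=1, Y=2, W=1) weight 1/180
  (X=1, Z=2, Y=0, W=1) weight 1/216
  (X=1, Z=2, Y=1, W=1) weight 1/216
  (X=2, Z=0, Y=0, W=0) weight 1/240
  … 9 more
Group by X:
  weight(X=1) = 1/12
  weight(X=2) = 1/24
Total weight = 1/12 + 1/24 = 1/8
P(X=1 | obs) = 1/12 / 1/8 = 2/3
P(X=2 | obs) = 1/24 / 1/8 = 1/3

P(X=1) = 2/3, P(X=2) = 1/3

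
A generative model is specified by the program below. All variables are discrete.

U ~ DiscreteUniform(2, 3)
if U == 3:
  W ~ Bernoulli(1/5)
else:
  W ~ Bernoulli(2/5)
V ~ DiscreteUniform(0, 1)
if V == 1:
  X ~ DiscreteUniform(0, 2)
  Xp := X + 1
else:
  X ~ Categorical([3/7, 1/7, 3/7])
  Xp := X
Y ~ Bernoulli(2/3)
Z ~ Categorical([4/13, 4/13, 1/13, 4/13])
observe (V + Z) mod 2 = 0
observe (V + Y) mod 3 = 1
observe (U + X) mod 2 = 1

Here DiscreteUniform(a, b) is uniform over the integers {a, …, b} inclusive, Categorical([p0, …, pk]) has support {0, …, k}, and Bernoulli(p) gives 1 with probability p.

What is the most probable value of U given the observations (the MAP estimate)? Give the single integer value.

argmax_v P(U = v | obs) = 3

Enumerate traces; 24 have nonzero weight after conditioning:
  (U=2, W=0, V=0, X=1, Y=1, Z=0) weight 2/455
  (U=2, W=0, V=0, X=1, Y=1, Z=2) weight 1/910
  (U=2, W=0, V=1, X=1, Y=0, Z=1) weight 1/195
  (U=2, W=0, V=1, X=1, Y=0, Z=3) weight 1/195
  (U=2, W=1, V=0, X=1, Y=1, Z=0) weight 4/1365
  (U=2, W=1, V=0, X=1, Y=1, Z=2) weight 1/1365
  (U=2, W=1, V=1, X=1, Y=0, Z=1) weight 2/585
  (U=2, W=1, V=1, X=1, Y=0, Z=3) weight 2/585
  (U=3, W=0, V=0, X=0, Y=1, Z=0) weight 8/455
  … 15 more
Group by U:
  weight(U=2) = 43/1638
  weight(U=3) = 73/819
Total weight = 43/1638 + 73/819 = 3/26
P(U=2 | obs) = 43/1638 / 3/26 = 43/189
P(U=3 | obs) = 73/819 / 3/26 = 146/189
argmax = 3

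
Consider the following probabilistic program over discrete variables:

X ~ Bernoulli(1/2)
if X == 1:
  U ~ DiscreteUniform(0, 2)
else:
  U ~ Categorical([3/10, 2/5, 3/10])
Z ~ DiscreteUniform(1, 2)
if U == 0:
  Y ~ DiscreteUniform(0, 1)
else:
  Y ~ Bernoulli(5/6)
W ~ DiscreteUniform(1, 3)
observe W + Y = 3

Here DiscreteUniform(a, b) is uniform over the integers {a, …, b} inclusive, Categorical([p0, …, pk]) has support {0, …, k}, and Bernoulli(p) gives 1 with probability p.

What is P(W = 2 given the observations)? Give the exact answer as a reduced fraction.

P(W = 2 | obs) = 131/180

Enumerate traces; 24 have nonzero weight after conditioning:
  (X=0, U=0, Z=1, Y=0, W=3) weight 1/80
  (X=0, U=0, Z=1, Y=1, W=2) weight 1/80
  (X=0, U=0, Z=2, Y=0, W=3) weight 1/80
  (X=0, U=0, Z=2, Y=1, W=2) weight 1/80
  (X=0, U=1, Z=1, Y=0, W=3) weight 1/180
  (X=0, U=1, Z=1, Y=1, W=2) weight 1/36
  (X=0, U=1, Z=2, Y=0, W=3) weight 1/180
  (X=0, U=1, Z=2, Y=1, W=2) weight 1/36
  … 16 more
Group by W:
  weight(W=2) = 131/540
  weight(W=3) = 49/540
Total weight = 131/540 + 49/540 = 1/3
P(W=2 | obs) = 131/540 / 1/3 = 131/180
P(W=3 | obs) = 49/540 / 1/3 = 49/180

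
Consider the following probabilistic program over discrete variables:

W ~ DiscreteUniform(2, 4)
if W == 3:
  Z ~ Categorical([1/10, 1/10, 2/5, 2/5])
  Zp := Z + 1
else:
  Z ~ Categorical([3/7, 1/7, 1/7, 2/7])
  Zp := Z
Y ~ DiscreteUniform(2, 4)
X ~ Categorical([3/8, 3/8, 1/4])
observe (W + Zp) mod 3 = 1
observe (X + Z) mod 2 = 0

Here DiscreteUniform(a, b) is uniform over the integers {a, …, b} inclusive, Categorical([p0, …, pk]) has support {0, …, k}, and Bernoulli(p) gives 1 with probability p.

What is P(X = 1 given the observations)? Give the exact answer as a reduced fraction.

P(X = 1 | obs) = 144/379

Enumerate traces; 24 have nonzero weight after conditioning:
  (W=2, Z=2, Y=2, X=0) weight 1/168
  (W=2, Z=2, Y=2, X=2) weight 1/252
  (W=2, Z=2, Y=3, X=0) weight 1/168
  (W=2, Z=2, Y=3, X=2) weight 1/252
  (W=2, Z=2, Y=4, X=0) weight 1/168
  (W=2, Z=2, Y=4, X=2) weight 1/252
  (W=3, Z=0, Y=2, X=0) weight 1/240
  (W=3, Z=0, Y=2, X=2) weight 1/360
  (W=3, Z=3, Y=2, X=1) weight 1/60
  … 15 more
Group by X:
  weight(X=0) = 47/560
  weight(X=1) = 3/35
  weight(X=2) = 47/840
Total weight = 47/560 + 3/35 + 47/840 = 379/1680
P(X=0 | obs) = 47/560 / 379/1680 = 141/379
P(X=1 | obs) = 3/35 / 379/1680 = 144/379
P(X=2 | obs) = 47/840 / 379/1680 = 94/379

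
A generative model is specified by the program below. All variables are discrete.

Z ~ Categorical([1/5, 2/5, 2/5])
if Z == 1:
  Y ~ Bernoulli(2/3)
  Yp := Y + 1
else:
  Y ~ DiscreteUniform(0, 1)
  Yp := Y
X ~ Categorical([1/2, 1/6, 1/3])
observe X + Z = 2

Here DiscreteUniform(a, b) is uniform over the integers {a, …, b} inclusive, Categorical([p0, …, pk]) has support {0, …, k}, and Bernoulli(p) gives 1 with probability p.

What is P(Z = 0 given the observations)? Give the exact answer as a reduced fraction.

P(Z = 0 | obs) = 1/5

Enumerate traces; 6 have nonzero weight after conditioning:
  (Z=0, Y=0, X=2) weight 1/30
  (Z=0, Y=1, X=2) weight 1/30
  (Z=1, Y=0, X=1) weight 1/45
  (Z=1, Y=1, X=1) weight 2/45
  (Z=2, Y=0, X=0) weight 1/10
  (Z=2, Y=1, X=0) weight 1/10
Group by Z:
  weight(Z=0) = 1/15
  weight(Z=1) = 1/15
  weight(Z=2) = 1/5
Total weight = 1/15 + 1/15 + 1/5 = 1/3
P(Z=0 | obs) = 1/15 / 1/3 = 1/5
P(Z=1 | obs) = 1/15 / 1/3 = 1/5
P(Z=2 | obs) = 1/5 / 1/3 = 3/5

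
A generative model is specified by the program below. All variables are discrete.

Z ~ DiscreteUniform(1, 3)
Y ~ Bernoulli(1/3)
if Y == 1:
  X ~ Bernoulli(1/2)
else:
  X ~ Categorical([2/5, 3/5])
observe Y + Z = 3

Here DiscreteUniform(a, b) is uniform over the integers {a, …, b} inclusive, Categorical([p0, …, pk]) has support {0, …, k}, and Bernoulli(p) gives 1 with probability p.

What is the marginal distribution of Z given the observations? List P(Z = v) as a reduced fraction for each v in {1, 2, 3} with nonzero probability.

P(Z=2) = 1/3, P(Z=3) = 2/3

Enumerate traces; 4 have nonzero weight after conditioning:
  (Z=2, Y=1, X=0) weight 1/18
  (Z=2, Y=1, X=1) weight 1/18
  (Z=3, Y=0, X=0) weight 4/45
  (Z=3, Y=0, X=1) weight 2/15
Group by Z:
  weight(Z=2) = 1/9
  weight(Z=3) = 2/9
Total weight = 1/9 + 2/9 = 1/3
P(Z=2 | obs) = 1/9 / 1/3 = 1/3
P(Z=3 | obs) = 2/9 / 1/3 = 2/3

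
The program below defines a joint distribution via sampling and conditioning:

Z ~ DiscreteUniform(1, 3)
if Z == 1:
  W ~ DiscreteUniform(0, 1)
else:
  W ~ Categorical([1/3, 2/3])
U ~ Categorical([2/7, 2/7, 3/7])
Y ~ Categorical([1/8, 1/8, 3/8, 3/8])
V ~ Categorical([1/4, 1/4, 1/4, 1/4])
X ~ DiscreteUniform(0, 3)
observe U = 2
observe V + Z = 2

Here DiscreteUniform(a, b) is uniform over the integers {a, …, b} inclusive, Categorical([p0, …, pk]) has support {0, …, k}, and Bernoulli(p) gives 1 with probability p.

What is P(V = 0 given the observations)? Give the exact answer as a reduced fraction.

P(V = 0 | obs) = 1/2

Enumerate traces; 64 have nonzero weight after conditioning:
  (Z=1, W=0, U=2, Y=0, V=1, X=0) weight 1/1792
  (Z=1, W=0, U=2, Y=0, V=1, X=1) weight 1/1792
  (Z=1, W=0, U=2, Y=0, V=1, X=2) weight 1/1792
  (Z=1, W=0, U=2, Y=0, V=1, X=3) weight 1/1792
  (Z=1, W=0, U=2, Y=1, V=1, X=0) weight 1/1792
  (Z=1, W=0, U=2, Y=1, V=1, X=1) weight 1/1792
  (Z=1, W=0, U=2, Y=1, V=1, X=2) weight 1/1792
  (Z=1, W=0, U=2, Y=1, V=1, X=3) weight 1/1792
  (Z=2, W=0, U=2, Y=0, V=0, X=0) weight 1/2688
  … 55 more
Group by V:
  weight(V=0) = 1/28
  weight(V=1) = 1/28
Total weight = 1/28 + 1/28 = 1/14
P(V=0 | obs) = 1/28 / 1/14 = 1/2
P(V=1 | obs) = 1/28 / 1/14 = 1/2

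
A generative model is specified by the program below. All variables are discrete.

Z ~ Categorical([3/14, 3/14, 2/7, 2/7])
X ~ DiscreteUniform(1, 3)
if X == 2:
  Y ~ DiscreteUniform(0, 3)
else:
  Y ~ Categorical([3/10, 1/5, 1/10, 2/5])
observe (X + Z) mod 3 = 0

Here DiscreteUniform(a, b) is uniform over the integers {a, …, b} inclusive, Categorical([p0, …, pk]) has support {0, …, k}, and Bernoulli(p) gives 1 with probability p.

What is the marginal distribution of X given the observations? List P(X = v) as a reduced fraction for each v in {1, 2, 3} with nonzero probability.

Enumerate traces; 16 have nonzero weight after conditioning:
  (Z=0, X=3, Y=0) weight 3/140
  (Z=0, X=3, Y=1) weight 1/70
  (Z=0, X=3, Y=2) weight 1/140
  (Z=0, X=3, Y=3) weight 1/35
  (Z=1, X=2, Y=0) weight 1/56
  (Z=1, X=2, Y=1) weight 1/56
  (Z=1, X=2, Y=2) weight 1/56
  (Z=1, X=2, Y=3) weight 1/56
  (Z=2, X=1, Y=0) weight 1/35
  … 7 more
Group by X:
  weight(X=1) = 2/21
  weight(X=2) = 1/14
  weight(X=3) = 1/6
Total weight = 2/21 + 1/14 + 1/6 = 1/3
P(X=1 | obs) = 2/21 / 1/3 = 2/7
P(X=2 | obs) = 1/14 / 1/3 = 3/14
P(X=3 | obs) = 1/6 / 1/3 = 1/2

P(X=1) = 2/7, P(X=2) = 3/14, P(X=3) = 1/2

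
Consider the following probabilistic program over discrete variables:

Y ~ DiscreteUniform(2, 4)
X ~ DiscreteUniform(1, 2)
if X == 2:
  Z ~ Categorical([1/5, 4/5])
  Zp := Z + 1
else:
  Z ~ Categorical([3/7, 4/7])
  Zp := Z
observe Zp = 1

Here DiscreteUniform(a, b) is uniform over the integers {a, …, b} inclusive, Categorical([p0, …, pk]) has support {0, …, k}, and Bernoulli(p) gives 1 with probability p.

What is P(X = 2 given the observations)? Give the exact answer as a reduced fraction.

Enumerate traces; 6 have nonzero weight after conditioning:
  (Y=2, X=1, Z=1) weight 2/21
  (Y=2, X=2, Z=0) weight 1/30
  (Y=3, X=1, Z=1) weight 2/21
  (Y=3, X=2, Z=0) weight 1/30
  (Y=4, X=1, Z=1) weight 2/21
  (Y=4, X=2, Z=0) weight 1/30
Group by X:
  weight(X=1) = 2/7
  weight(X=2) = 1/10
Total weight = 2/7 + 1/10 = 27/70
P(X=1 | obs) = 2/7 / 27/70 = 20/27
P(X=2 | obs) = 1/10 / 27/70 = 7/27

P(X = 2 | obs) = 7/27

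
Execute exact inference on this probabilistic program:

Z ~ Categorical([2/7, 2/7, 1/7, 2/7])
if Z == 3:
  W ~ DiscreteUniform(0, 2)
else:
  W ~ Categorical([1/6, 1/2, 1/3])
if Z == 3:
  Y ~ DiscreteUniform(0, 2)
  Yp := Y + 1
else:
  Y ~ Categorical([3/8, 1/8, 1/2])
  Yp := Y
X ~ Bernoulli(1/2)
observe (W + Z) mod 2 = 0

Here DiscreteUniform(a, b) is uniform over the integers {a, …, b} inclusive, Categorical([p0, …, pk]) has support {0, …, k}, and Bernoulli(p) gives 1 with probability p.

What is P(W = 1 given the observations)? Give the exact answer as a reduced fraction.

Enumerate traces; 36 have nonzero weight after conditioning:
  (Z=0, W=0, Y=0, X=0) weight 1/112
  (Z=0, W=0, Y=0, X=1) weight 1/112
  (Z=0, W=0, Y=1, X=0) weight 1/336
  (Z=0, W=0, Y=1, X=1) weight 1/336
  (Z=0, W=0, Y=2, X=0) weight 1/84
  (Z=0, W=0, Y=2, X=1) weight 1/84
  (Z=0, W=2, Y=0, X=0) weight 1/56
  (Z=0, W=2, Y=0, X=1) weight 1/56
  (Z=1, W=1, Y=0, X=0) weight 3/112
  … 27 more
Group by W:
  weight(W=0) = 1/14
  weight(W=1) = 5/21
  weight(W=2) = 1/7
Total weight = 1/14 + 5/21 + 1/7 = 19/42
P(W=0 | obs) = 1/14 / 19/42 = 3/19
P(W=1 | obs) = 5/21 / 19/42 = 10/19
P(W=2 | obs) = 1/7 / 19/42 = 6/19

P(W = 1 | obs) = 10/19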